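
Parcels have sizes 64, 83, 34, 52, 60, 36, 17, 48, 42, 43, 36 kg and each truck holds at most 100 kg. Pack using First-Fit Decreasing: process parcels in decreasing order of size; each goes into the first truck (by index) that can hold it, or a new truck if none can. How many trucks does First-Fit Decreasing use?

6

Sorted descending: 83, 64, 60, 52, 48, 43, 42, 36, 36, 34, 17.
Put 83 kg in truck 1; 17 kg remain.
Put 64 kg in truck 2; 36 kg remain.
Put 60 kg in truck 3; 40 kg remain.
Put 52 kg in truck 4; 48 kg remain.
Put 48 kg in truck 4; 0 kg remain.
Put 43 kg in truck 5; 57 kg remain.
Put 42 kg in truck 5; 15 kg remain.
Put 36 kg in truck 2; 0 kg remain.
Put 36 kg in truck 3; 4 kg remain.
Put 34 kg in truck 6; 66 kg remain.
Put 17 kg in truck 1; 0 kg remain.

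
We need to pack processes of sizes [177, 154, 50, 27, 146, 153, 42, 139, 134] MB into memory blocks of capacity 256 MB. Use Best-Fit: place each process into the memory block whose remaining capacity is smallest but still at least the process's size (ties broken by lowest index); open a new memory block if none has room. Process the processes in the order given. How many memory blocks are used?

6

177 MB → memory block 1 (remaining 79 MB)
154 MB → memory block 2 (remaining 102 MB)
50 MB → memory block 1 (remaining 29 MB)
27 MB → memory block 1 (remaining 2 MB)
146 MB → memory block 3 (remaining 110 MB)
153 MB → memory block 4 (remaining 103 MB)
42 MB → memory block 2 (remaining 60 MB)
139 MB → memory block 5 (remaining 117 MB)
134 MB → memory block 6 (remaining 122 MB)
Final memory blocks: [177,50,27] [154,42] [146] [153] [139] [134].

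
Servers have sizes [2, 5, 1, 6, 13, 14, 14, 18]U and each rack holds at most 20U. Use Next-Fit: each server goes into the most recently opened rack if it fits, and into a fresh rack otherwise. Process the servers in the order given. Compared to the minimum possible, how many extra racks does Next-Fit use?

Next-Fit: [2,5,1,6] [13] [14] [14] [18] → 5 racks.
Total size 73U; any packing needs at least ⌈73/20⌉ = 4 racks.
An optimal packing achieves that bound: [18,2] [14,6] [14,5,1] [13] → 4 racks.
Excess: 5 − 4 = 1.

1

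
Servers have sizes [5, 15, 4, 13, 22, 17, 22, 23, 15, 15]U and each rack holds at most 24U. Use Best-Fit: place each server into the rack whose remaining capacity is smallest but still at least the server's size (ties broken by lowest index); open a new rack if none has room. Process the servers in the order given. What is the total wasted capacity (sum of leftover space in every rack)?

5U → rack 1 (remaining 19U)
15U → rack 1 (remaining 4U)
4U → rack 1 (remaining 0U)
13U → rack 2 (remaining 11U)
22U → rack 3 (remaining 2U)
17U → rack 4 (remaining 7U)
22U → rack 5 (remaining 2U)
23U → rack 6 (remaining 1U)
15U → rack 7 (remaining 9U)
15U → rack 8 (remaining 9U)
8 racks × 24U = 192U; used 151U; unused 41U.

41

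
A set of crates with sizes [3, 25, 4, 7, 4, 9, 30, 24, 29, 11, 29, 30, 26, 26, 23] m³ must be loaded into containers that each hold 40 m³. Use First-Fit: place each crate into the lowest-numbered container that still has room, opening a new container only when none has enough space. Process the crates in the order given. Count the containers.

3 m³ → container 1 (remaining 37 m³)
25 m³ → container 1 (remaining 12 m³)
4 m³ → container 1 (remaining 8 m³)
7 m³ → container 1 (remaining 1 m³)
4 m³ → container 2 (remaining 36 m³)
9 m³ → container 2 (remaining 27 m³)
30 m³ → container 3 (remaining 10 m³)
24 m³ → container 2 (remaining 3 m³)
29 m³ → container 4 (remaining 11 m³)
11 m³ → container 4 (remaining 0 m³)
29 m³ → container 5 (remaining 11 m³)
30 m³ → container 6 (remaining 10 m³)
26 m³ → container 7 (remaining 14 m³)
26 m³ → container 8 (remaining 14 m³)
23 m³ → container 9 (remaining 17 m³)
Final containers: [3,25,4,7] [4,9,24] [30] [29,11] [29] [30] [26] [26] [23].

9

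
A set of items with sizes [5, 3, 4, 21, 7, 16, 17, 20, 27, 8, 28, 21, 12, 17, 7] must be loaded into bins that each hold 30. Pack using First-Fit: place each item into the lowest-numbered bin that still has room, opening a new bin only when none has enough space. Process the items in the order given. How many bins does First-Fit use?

9

Put 5 in bin 1; 25 remain.
Put 3 in bin 1; 22 remain.
Put 4 in bin 1; 18 remain.
Put 21 in bin 2; 9 remain.
Put 7 in bin 1; 11 remain.
Put 16 in bin 3; 14 remain.
Put 17 in bin 4; 13 remain.
Put 20 in bin 5; 10 remain.
Put 27 in bin 6; 3 remain.
Put 8 in bin 1; 3 remain.
Put 28 in bin 7; 2 remain.
Put 21 in bin 8; 9 remain.
Put 12 in bin 3; 2 remain.
Put 17 in bin 9; 13 remain.
Put 7 in bin 2; 2 remain.
Final bins: [5,3,4,7,8] [21,7] [16,12] [17] [20] [27] [28] [21] [17].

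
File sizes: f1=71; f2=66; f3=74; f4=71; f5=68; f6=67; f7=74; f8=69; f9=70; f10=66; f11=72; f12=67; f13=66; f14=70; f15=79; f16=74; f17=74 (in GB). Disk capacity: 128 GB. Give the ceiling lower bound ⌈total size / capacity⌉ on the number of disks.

10 disks

Total size = 71 + 66 + 74 + 71 + 68 + 67 + 74 + 69 + 70 + 66 + 72 + 67 + 66 + 70 + 79 + 74 + 74 = 1198 GB.
⌈1198 / 128⌉ = 10.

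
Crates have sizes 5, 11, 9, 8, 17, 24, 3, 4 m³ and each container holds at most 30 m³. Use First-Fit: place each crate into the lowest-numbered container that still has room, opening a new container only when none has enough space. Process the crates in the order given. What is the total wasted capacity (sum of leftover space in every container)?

5 m³ → container 1 (remaining 25 m³)
11 m³ → container 1 (remaining 14 m³)
9 m³ → container 1 (remaining 5 m³)
8 m³ → container 2 (remaining 22 m³)
17 m³ → container 2 (remaining 5 m³)
24 m³ → container 3 (remaining 6 m³)
3 m³ → container 1 (remaining 2 m³)
4 m³ → container 2 (remaining 1 m³)
3 containers × 30 m³ = 90 m³; used 81 m³; unused 9 m³.

9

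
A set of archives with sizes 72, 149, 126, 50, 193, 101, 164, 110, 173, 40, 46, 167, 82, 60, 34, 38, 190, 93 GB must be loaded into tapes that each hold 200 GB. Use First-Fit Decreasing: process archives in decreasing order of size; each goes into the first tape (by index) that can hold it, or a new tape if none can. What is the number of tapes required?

10

Sorted descending: 193, 190, 173, 167, 164, 149, 126, 110, 101, 93, 82, 72, 60, 50, 46, 40, 38, 34.
193 GB → tape 1 (remaining 7 GB)
190 GB → tape 2 (remaining 10 GB)
173 GB → tape 3 (remaining 27 GB)
167 GB → tape 4 (remaining 33 GB)
164 GB → tape 5 (remaining 36 GB)
149 GB → tape 6 (remaining 51 GB)
126 GB → tape 7 (remaining 74 GB)
110 GB → tape 8 (remaining 90 GB)
101 GB → tape 9 (remaining 99 GB)
93 GB → tape 9 (remaining 6 GB)
82 GB → tape 8 (remaining 8 GB)
72 GB → tape 7 (remaining 2 GB)
60 GB → tape 10 (remaining 140 GB)
50 GB → tape 6 (remaining 1 GB)
46 GB → tape 10 (remaining 94 GB)
40 GB → tape 10 (remaining 54 GB)
38 GB → tape 10 (remaining 16 GB)
34 GB → tape 5 (remaining 2 GB)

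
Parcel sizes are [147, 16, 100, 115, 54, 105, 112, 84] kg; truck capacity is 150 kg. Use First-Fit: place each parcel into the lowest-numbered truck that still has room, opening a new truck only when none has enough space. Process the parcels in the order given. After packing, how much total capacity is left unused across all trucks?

167

truck 1: place 147 kg, 3 kg left
truck 2: place 16 kg, 134 kg left
truck 2: place 100 kg, 34 kg left
truck 3: place 115 kg, 35 kg left
truck 4: place 54 kg, 96 kg left
truck 5: place 105 kg, 45 kg left
truck 6: place 112 kg, 38 kg left
truck 4: place 84 kg, 12 kg left
6 trucks × 150 kg = 900 kg; used 733 kg; unused 167 kg.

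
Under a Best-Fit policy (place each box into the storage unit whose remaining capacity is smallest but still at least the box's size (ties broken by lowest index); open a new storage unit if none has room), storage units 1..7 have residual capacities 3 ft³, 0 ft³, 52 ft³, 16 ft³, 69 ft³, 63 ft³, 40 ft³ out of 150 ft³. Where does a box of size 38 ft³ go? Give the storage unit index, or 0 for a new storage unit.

7

Storage units with room: storage unit 3 (52 ft³), storage unit 5 (69 ft³), storage unit 6 (63 ft³), storage unit 7 (40 ft³).
Tightest fit is storage unit 7 with 40 ft³ free.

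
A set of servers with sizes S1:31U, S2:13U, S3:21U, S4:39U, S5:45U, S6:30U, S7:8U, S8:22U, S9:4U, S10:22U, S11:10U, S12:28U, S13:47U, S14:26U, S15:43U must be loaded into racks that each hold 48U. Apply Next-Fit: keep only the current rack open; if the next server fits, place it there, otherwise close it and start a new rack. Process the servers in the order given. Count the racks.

S1 (31U) → rack 1 (remaining 17U)
S2 (13U) → rack 1 (remaining 4U)
S3 (21U) → rack 2 (remaining 27U)
S4 (39U) → rack 3 (remaining 9U)
S5 (45U) → rack 4 (remaining 3U)
S6 (30U) → rack 5 (remaining 18U)
S7 (8U) → rack 5 (remaining 10U)
S8 (22U) → rack 6 (remaining 26U)
S9 (4U) → rack 6 (remaining 22U)
S10 (22U) → rack 6 (remaining 0U)
S11 (10U) → rack 7 (remaining 38U)
S12 (28U) → rack 7 (remaining 10U)
S13 (47U) → rack 8 (remaining 1U)
S14 (26U) → rack 9 (remaining 22U)
S15 (43U) → rack 10 (remaining 5U)
Final racks: [31,13] [21] [39] [45] [30,8] [22,4,22] [10,28] [47] [26] [43].

10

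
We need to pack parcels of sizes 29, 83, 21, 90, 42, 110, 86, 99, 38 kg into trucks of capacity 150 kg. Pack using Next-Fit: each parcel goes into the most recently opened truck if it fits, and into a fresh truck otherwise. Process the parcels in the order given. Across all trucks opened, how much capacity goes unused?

Put 29 kg in truck 1; 121 kg remain.
Put 83 kg in truck 1; 38 kg remain.
Put 21 kg in truck 1; 17 kg remain.
Put 90 kg in truck 2; 60 kg remain.
Put 42 kg in truck 2; 18 kg remain.
Put 110 kg in truck 3; 40 kg remain.
Put 86 kg in truck 4; 64 kg remain.
Put 99 kg in truck 5; 51 kg remain.
Put 38 kg in truck 5; 13 kg remain.
5 trucks × 150 kg = 750 kg; used 598 kg; unused 152 kg.

152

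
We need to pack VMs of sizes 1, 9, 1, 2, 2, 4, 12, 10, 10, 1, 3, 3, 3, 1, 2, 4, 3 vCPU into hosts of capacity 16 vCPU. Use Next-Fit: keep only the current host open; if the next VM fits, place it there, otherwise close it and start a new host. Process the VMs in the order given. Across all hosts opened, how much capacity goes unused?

host 1: place 1 vCPU, 15 vCPU left
host 1: place 9 vCPU, 6 vCPU left
host 1: place 1 vCPU, 5 vCPU left
host 1: place 2 vCPU, 3 vCPU left
host 1: place 2 vCPU, 1 vCPU left
host 2: place 4 vCPU, 12 vCPU left
host 2: place 12 vCPU, 0 vCPU left
host 3: place 10 vCPU, 6 vCPU left
host 4: place 10 vCPU, 6 vCPU left
host 4: place 1 vCPU, 5 vCPU left
host 4: place 3 vCPU, 2 vCPU left
host 5: place 3 vCPU, 13 vCPU left
host 5: place 3 vCPU, 10 vCPU left
host 5: place 1 vCPU, 9 vCPU left
host 5: place 2 vCPU, 7 vCPU left
host 5: place 4 vCPU, 3 vCPU left
host 5: place 3 vCPU, 0 vCPU left
5 hosts × 16 vCPU = 80 vCPU; used 71 vCPU; unused 9 vCPU.

9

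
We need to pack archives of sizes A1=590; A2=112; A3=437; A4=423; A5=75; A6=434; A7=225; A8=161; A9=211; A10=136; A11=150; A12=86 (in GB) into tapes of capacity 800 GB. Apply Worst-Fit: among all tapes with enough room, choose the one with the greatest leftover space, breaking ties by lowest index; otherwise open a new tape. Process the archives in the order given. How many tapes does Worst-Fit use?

Put A1 (590 GB) in tape 1; 210 GB remain.
Put A2 (112 GB) in tape 1; 98 GB remain.
Put A3 (437 GB) in tape 2; 363 GB remain.
Put A4 (423 GB) in tape 3; 377 GB remain.
Put A5 (75 GB) in tape 3; 302 GB remain.
Put A6 (434 GB) in tape 4; 366 GB remain.
Put A7 (225 GB) in tape 4; 141 GB remain.
Put A8 (161 GB) in tape 2; 202 GB remain.
Put A9 (211 GB) in tape 3; 91 GB remain.
Put A10 (136 GB) in tape 2; 66 GB remain.
Put A11 (150 GB) in tape 5; 650 GB remain.
Put A12 (86 GB) in tape 5; 564 GB remain.

5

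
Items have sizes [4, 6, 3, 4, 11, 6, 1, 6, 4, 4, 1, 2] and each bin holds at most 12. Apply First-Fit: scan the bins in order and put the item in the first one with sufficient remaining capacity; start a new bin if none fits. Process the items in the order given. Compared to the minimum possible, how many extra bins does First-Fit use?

First-Fit: [4,6,1,1] [3,4,4] [11] [6,6] [4,2] → 5 bins.
Total size 52; any packing needs at least ⌈52/12⌉ = 5 bins.
So 5 is already optimal.

0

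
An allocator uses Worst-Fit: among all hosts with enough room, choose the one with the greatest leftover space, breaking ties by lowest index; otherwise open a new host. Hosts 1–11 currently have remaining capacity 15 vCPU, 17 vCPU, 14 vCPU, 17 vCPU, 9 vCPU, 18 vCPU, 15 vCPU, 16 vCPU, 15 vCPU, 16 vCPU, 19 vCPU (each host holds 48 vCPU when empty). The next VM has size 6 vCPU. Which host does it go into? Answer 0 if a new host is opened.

Hosts with room: host 1 (15 vCPU), host 2 (17 vCPU), host 3 (14 vCPU), host 4 (17 vCPU), host 5 (9 vCPU), host 6 (18 vCPU), host 7 (15 vCPU), host 8 (16 vCPU), host 9 (15 vCPU), host 10 (16 vCPU), host 11 (19 vCPU).
Most room is host 11 with 19 vCPU free.

11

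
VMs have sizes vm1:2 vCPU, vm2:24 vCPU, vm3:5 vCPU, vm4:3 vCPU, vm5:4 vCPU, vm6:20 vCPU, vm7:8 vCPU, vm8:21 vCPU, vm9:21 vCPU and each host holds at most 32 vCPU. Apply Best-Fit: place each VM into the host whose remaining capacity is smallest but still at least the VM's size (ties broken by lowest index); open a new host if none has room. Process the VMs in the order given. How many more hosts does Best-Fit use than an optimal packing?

Best-Fit: [2,24,5] [3,4,20] [8,21] [21] → 4 hosts.
Total size 108 vCPU; any packing needs at least ⌈108/32⌉ = 4 hosts.
So 4 is already optimal.

0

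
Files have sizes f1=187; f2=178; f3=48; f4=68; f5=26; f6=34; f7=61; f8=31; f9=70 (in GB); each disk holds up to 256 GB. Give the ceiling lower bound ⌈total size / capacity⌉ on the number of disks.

Total size = 187 + 178 + 48 + 68 + 26 + 34 + 61 + 31 + 70 = 703 GB.
⌈703 / 256⌉ = 3.

3 disks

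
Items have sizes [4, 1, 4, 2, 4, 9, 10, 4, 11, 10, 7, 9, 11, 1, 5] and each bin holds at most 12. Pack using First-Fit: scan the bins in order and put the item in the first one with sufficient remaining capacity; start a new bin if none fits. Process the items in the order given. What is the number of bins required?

9 bins

bin 1: place 4, 8 left
bin 1: place 1, 7 left
bin 1: place 4, 3 left
bin 1: place 2, 1 left
bin 2: place 4, 8 left
bin 3: place 9, 3 left
bin 4: place 10, 2 left
bin 2: place 4, 4 left
bin 5: place 11, 1 left
bin 6: place 10, 2 left
bin 7: place 7, 5 left
bin 8: place 9, 3 left
bin 9: place 11, 1 left
bin 1: place 1, 0 left
bin 7: place 5, 0 left
Final bins: [4,1,4,2,1] [4,4] [9] [10] [11] [10] [7,5] [9] [11].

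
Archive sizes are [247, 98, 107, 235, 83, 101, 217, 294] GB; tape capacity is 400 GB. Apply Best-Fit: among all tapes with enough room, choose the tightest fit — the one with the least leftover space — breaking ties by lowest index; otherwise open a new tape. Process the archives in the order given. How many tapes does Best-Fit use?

5 tapes

tape 1: place 247 GB, 153 GB left
tape 1: place 98 GB, 55 GB left
tape 2: place 107 GB, 293 GB left
tape 2: place 235 GB, 58 GB left
tape 3: place 83 GB, 317 GB left
tape 3: place 101 GB, 216 GB left
tape 4: place 217 GB, 183 GB left
tape 5: place 294 GB, 106 GB left
Final tapes: [247,98] [107,235] [83,101] [217] [294].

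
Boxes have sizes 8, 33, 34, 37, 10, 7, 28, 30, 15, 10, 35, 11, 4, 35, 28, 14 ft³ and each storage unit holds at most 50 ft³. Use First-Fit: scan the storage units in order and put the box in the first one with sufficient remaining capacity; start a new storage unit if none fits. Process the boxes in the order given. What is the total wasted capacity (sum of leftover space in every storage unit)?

61

8 ft³ → storage unit 1 (remaining 42 ft³)
33 ft³ → storage unit 1 (remaining 9 ft³)
34 ft³ → storage unit 2 (remaining 16 ft³)
37 ft³ → storage unit 3 (remaining 13 ft³)
10 ft³ → storage unit 2 (remaining 6 ft³)
7 ft³ → storage unit 1 (remaining 2 ft³)
28 ft³ → storage unit 4 (remaining 22 ft³)
30 ft³ → storage unit 5 (remaining 20 ft³)
15 ft³ → storage unit 4 (remaining 7 ft³)
10 ft³ → storage unit 3 (remaining 3 ft³)
35 ft³ → storage unit 6 (remaining 15 ft³)
11 ft³ → storage unit 5 (remaining 9 ft³)
4 ft³ → storage unit 2 (remaining 2 ft³)
35 ft³ → storage unit 7 (remaining 15 ft³)
28 ft³ → storage unit 8 (remaining 22 ft³)
14 ft³ → storage unit 6 (remaining 1 ft³)
8 storage units × 50 ft³ = 400 ft³; used 339 ft³; unused 61 ft³.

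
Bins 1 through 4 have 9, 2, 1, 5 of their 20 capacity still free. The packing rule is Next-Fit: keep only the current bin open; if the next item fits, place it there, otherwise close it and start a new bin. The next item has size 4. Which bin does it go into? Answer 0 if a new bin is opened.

4

Next-Fit only looks at bin 4, which has 5 free.
4 fits there.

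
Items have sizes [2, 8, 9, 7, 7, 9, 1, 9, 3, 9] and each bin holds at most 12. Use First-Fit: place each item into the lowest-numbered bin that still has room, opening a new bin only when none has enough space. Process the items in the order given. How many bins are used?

Put 2 in bin 1; 10 remain.
Put 8 in bin 1; 2 remain.
Put 9 in bin 2; 3 remain.
Put 7 in bin 3; 5 remain.
Put 7 in bin 4; 5 remain.
Put 9 in bin 5; 3 remain.
Put 1 in bin 1; 1 remain.
Put 9 in bin 6; 3 remain.
Put 3 in bin 2; 0 remain.
Put 9 in bin 7; 3 remain.

7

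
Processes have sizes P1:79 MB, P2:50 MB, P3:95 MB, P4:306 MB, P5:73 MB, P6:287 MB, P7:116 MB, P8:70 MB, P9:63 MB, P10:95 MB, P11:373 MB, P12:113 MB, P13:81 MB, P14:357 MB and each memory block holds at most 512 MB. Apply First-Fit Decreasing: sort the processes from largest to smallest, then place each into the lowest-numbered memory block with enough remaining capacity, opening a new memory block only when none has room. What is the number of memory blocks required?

Sorted descending: 373, 357, 306, 287, 116, 113, 95, 95, 81, 79, 73, 70, 63, 50.
memory block 1: place 373 MB, 139 MB left
memory block 2: place 357 MB, 155 MB left
memory block 3: place 306 MB, 206 MB left
memory block 4: place 287 MB, 225 MB left
memory block 1: place 116 MB, 23 MB left
memory block 2: place 113 MB, 42 MB left
memory block 3: place 95 MB, 111 MB left
memory block 3: place 95 MB, 16 MB left
memory block 4: place 81 MB, 144 MB left
memory block 4: place 79 MB, 65 MB left
memory block 5: place 73 MB, 439 MB left
memory block 5: place 70 MB, 369 MB left
memory block 4: place 63 MB, 2 MB left
memory block 5: place 50 MB, 319 MB left
Final memory blocks: [373,116] [357,113] [306,95,95] [287,81,79,63] [73,70,50].

5 memory blocks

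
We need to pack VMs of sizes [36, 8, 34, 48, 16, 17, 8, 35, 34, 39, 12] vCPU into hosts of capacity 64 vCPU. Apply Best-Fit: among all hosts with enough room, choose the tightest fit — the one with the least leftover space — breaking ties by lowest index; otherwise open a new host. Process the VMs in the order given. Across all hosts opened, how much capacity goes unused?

97

36 vCPU → host 1 (remaining 28 vCPU)
8 vCPU → host 1 (remaining 20 vCPU)
34 vCPU → host 2 (remaining 30 vCPU)
48 vCPU → host 3 (remaining 16 vCPU)
16 vCPU → host 3 (remaining 0 vCPU)
17 vCPU → host 1 (remaining 3 vCPU)
8 vCPU → host 2 (remaining 22 vCPU)
35 vCPU → host 4 (remaining 29 vCPU)
34 vCPU → host 5 (remaining 30 vCPU)
39 vCPU → host 6 (remaining 25 vCPU)
12 vCPU → host 2 (remaining 10 vCPU)
6 hosts × 64 vCPU = 384 vCPU; used 287 vCPU; unused 97 vCPU.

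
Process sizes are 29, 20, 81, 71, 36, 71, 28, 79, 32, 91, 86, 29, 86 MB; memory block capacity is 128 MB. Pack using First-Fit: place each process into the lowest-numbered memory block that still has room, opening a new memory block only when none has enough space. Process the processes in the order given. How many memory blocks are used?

7 memory blocks

29 MB → memory block 1 (remaining 99 MB)
20 MB → memory block 1 (remaining 79 MB)
81 MB → memory block 2 (remaining 47 MB)
71 MB → memory block 1 (remaining 8 MB)
36 MB → memory block 2 (remaining 11 MB)
71 MB → memory block 3 (remaining 57 MB)
28 MB → memory block 3 (remaining 29 MB)
79 MB → memory block 4 (remaining 49 MB)
32 MB → memory block 4 (remaining 17 MB)
91 MB → memory block 5 (remaining 37 MB)
86 MB → memory block 6 (remaining 42 MB)
29 MB → memory block 3 (remaining 0 MB)
86 MB → memory block 7 (remaining 42 MB)
Final memory blocks: [29,20,71] [81,36] [71,28,29] [79,32] [91] [86] [86].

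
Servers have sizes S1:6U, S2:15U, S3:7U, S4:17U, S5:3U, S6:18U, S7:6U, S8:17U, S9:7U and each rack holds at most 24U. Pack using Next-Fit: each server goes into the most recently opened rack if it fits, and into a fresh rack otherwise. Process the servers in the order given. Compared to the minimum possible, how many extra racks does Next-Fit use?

1

Next-Fit: [6,15] [7,17] [3,18] [6,17] [7] → 5 racks.
Total size 96U; any packing needs at least ⌈96/24⌉ = 4 racks.
An optimal packing achieves that bound: [18,6] [17,7] [17,7] [15,6,3] → 4 racks.
Excess: 5 − 4 = 1.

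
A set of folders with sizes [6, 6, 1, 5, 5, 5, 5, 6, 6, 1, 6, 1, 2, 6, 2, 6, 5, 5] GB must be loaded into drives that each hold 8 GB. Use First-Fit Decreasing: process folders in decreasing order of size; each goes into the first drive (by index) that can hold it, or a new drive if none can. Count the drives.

Sorted descending: 6, 6, 6, 6, 6, 6, 6, 5, 5, 5, 5, 5, 5, 2, 2, 1, 1, 1.
drive 1: place 6 GB, 2 GB left
drive 2: place 6 GB, 2 GB left
drive 3: place 6 GB, 2 GB left
drive 4: place 6 GB, 2 GB left
drive 5: place 6 GB, 2 GB left
drive 6: place 6 GB, 2 GB left
drive 7: place 6 GB, 2 GB left
drive 8: place 5 GB, 3 GB left
drive 9: place 5 GB, 3 GB left
drive 10: place 5 GB, 3 GB left
drive 11: place 5 GB, 3 GB left
drive 12: place 5 GB, 3 GB left
drive 13: place 5 GB, 3 GB left
drive 1: place 2 GB, 0 GB left
drive 2: place 2 GB, 0 GB left
drive 3: place 1 GB, 1 GB left
drive 3: place 1 GB, 0 GB left
drive 4: place 1 GB, 1 GB left

13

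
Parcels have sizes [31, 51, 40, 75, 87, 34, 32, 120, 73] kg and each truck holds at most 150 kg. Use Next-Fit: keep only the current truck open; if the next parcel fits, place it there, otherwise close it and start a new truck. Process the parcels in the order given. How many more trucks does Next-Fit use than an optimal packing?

2

Next-Fit: [31,51,40] [75] [87,34] [32] [120] [73] → 6 trucks.
Total size 543 kg; any packing needs at least ⌈543/150⌉ = 4 trucks.
An optimal packing achieves that bound: [120] [87,51] [75,73] [40,34,32,31] → 4 trucks.
Excess: 6 − 4 = 2.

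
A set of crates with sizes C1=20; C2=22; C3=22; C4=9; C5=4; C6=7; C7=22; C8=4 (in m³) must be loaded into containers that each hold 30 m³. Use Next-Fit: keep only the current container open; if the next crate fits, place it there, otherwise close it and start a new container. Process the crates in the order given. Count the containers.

5 containers

C1 (20 m³) → container 1 (remaining 10 m³)
C2 (22 m³) → container 2 (remaining 8 m³)
C3 (22 m³) → container 3 (remaining 8 m³)
C4 (9 m³) → container 4 (remaining 21 m³)
C5 (4 m³) → container 4 (remaining 17 m³)
C6 (7 m³) → container 4 (remaining 10 m³)
C7 (22 m³) → container 5 (remaining 8 m³)
C8 (4 m³) → container 5 (remaining 4 m³)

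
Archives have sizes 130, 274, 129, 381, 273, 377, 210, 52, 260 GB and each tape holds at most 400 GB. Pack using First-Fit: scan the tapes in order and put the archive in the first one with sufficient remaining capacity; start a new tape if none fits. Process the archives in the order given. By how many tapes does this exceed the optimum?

1

First-Fit: [130,129,52] [274] [381] [273] [377] [210] [260] → 7 tapes.
Total size 2086 GB; any packing needs at least ⌈2086/400⌉ = 6 tapes.
An optimal packing achieves that bound: [381] [377] [274,52] [273] [260,130] [210,129] → 6 tapes.
Excess: 7 − 6 = 1.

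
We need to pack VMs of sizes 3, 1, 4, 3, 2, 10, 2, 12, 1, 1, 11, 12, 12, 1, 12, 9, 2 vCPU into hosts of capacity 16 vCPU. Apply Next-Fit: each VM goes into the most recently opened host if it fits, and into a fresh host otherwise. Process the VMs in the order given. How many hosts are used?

8

Put 3 vCPU in host 1; 13 vCPU remain.
Put 1 vCPU in host 1; 12 vCPU remain.
Put 4 vCPU in host 1; 8 vCPU remain.
Put 3 vCPU in host 1; 5 vCPU remain.
Put 2 vCPU in host 1; 3 vCPU remain.
Put 10 vCPU in host 2; 6 vCPU remain.
Put 2 vCPU in host 2; 4 vCPU remain.
Put 12 vCPU in host 3; 4 vCPU remain.
Put 1 vCPU in host 3; 3 vCPU remain.
Put 1 vCPU in host 3; 2 vCPU remain.
Put 11 vCPU in host 4; 5 vCPU remain.
Put 12 vCPU in host 5; 4 vCPU remain.
Put 12 vCPU in host 6; 4 vCPU remain.
Put 1 vCPU in host 6; 3 vCPU remain.
Put 12 vCPU in host 7; 4 vCPU remain.
Put 9 vCPU in host 8; 7 vCPU remain.
Put 2 vCPU in host 8; 5 vCPU remain.
Final hosts: [3,1,4,3,2] [10,2] [12,1,1] [11] [12] [12,1] [12] [9,2].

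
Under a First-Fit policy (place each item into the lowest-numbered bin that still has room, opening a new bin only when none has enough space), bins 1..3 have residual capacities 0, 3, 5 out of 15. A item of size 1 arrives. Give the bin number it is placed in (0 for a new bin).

2

Bins with room: bin 2 (3), bin 3 (5).
The first with room is bin 2.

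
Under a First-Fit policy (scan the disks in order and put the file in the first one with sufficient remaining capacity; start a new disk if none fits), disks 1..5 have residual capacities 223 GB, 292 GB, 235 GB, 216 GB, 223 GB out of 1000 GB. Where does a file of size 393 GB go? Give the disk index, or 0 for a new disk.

No disk has ≥ 393 GB free, so a new disk is opened.

0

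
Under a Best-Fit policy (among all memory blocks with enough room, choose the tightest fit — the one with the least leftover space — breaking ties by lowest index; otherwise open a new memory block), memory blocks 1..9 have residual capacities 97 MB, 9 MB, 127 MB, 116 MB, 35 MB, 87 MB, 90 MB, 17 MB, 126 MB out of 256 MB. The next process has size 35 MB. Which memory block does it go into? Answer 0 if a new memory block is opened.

5

Memory blocks with room: memory block 1 (97 MB), memory block 3 (127 MB), memory block 4 (116 MB), memory block 5 (35 MB), memory block 6 (87 MB), memory block 7 (90 MB), memory block 9 (126 MB).
Tightest fit is memory block 5 with 35 MB free.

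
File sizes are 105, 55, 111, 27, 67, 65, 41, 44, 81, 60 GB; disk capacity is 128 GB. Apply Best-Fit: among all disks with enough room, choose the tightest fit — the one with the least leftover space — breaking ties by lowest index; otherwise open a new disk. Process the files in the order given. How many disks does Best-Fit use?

6 disks

105 GB → disk 1 (remaining 23 GB)
55 GB → disk 2 (remaining 73 GB)
111 GB → disk 3 (remaining 17 GB)
27 GB → disk 2 (remaining 46 GB)
67 GB → disk 4 (remaining 61 GB)
65 GB → disk 5 (remaining 63 GB)
41 GB → disk 2 (remaining 5 GB)
44 GB → disk 4 (remaining 17 GB)
81 GB → disk 6 (remaining 47 GB)
60 GB → disk 5 (remaining 3 GB)
Final disks: [105] [55,27,41] [111] [67,44] [65,60] [81].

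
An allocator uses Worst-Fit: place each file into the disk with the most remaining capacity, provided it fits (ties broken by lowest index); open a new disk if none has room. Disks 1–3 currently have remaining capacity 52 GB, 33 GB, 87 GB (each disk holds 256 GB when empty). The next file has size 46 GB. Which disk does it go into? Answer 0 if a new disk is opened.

Disks with room: disk 1 (52 GB), disk 3 (87 GB).
Most room is disk 3 with 87 GB free.

3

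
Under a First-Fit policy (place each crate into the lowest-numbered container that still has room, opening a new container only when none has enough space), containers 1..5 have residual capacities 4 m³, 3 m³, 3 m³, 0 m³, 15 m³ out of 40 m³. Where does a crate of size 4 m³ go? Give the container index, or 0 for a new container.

1

Containers with room: container 1 (4 m³), container 5 (15 m³).
The first with room is container 1.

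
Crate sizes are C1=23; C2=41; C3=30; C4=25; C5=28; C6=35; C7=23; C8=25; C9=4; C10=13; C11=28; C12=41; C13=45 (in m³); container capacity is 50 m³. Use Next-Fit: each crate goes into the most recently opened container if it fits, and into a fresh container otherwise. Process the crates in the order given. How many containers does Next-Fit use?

10 containers

Put C1 (23 m³) in container 1; 27 m³ remain.
Put C2 (41 m³) in container 2; 9 m³ remain.
Put C3 (30 m³) in container 3; 20 m³ remain.
Put C4 (25 m³) in container 4; 25 m³ remain.
Put C5 (28 m³) in container 5; 22 m³ remain.
Put C6 (35 m³) in container 6; 15 m³ remain.
Put C7 (23 m³) in container 7; 27 m³ remain.
Put C8 (25 m³) in container 7; 2 m³ remain.
Put C9 (4 m³) in container 8; 46 m³ remain.
Put C10 (13 m³) in container 8; 33 m³ remain.
Put C11 (28 m³) in container 8; 5 m³ remain.
Put C12 (41 m³) in container 9; 9 m³ remain.
Put C13 (45 m³) in container 10; 5 m³ remain.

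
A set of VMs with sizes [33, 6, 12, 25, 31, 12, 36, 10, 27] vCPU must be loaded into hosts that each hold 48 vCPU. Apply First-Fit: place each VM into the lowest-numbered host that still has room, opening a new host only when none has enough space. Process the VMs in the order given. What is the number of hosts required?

5

host 1: place 33 vCPU, 15 vCPU left
host 1: place 6 vCPU, 9 vCPU left
host 2: place 12 vCPU, 36 vCPU left
host 2: place 25 vCPU, 11 vCPU left
host 3: place 31 vCPU, 17 vCPU left
host 3: place 12 vCPU, 5 vCPU left
host 4: place 36 vCPU, 12 vCPU left
host 2: place 10 vCPU, 1 vCPU left
host 5: place 27 vCPU, 21 vCPU left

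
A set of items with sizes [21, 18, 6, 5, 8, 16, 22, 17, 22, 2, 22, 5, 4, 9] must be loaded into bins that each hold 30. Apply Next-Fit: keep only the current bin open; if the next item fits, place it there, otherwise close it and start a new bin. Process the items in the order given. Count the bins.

8

bin 1: place 21, 9 left
bin 2: place 18, 12 left
bin 2: place 6, 6 left
bin 2: place 5, 1 left
bin 3: place 8, 22 left
bin 3: place 16, 6 left
bin 4: place 22, 8 left
bin 5: place 17, 13 left
bin 6: place 22, 8 left
bin 6: place 2, 6 left
bin 7: place 22, 8 left
bin 7: place 5, 3 left
bin 8: place 4, 26 left
bin 8: place 9, 17 left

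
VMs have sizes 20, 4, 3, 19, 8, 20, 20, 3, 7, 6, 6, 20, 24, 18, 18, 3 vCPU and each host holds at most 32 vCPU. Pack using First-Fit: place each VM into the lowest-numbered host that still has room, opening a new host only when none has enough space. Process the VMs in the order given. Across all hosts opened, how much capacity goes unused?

20 vCPU → host 1 (remaining 12 vCPU)
4 vCPU → host 1 (remaining 8 vCPU)
3 vCPU → host 1 (remaining 5 vCPU)
19 vCPU → host 2 (remaining 13 vCPU)
8 vCPU → host 2 (remaining 5 vCPU)
20 vCPU → host 3 (remaining 12 vCPU)
20 vCPU → host 4 (remaining 12 vCPU)
3 vCPU → host 1 (remaining 2 vCPU)
7 vCPU → host 3 (remaining 5 vCPU)
6 vCPU → host 4 (remaining 6 vCPU)
6 vCPU → host 4 (remaining 0 vCPU)
20 vCPU → host 5 (remaining 12 vCPU)
24 vCPU → host 6 (remaining 8 vCPU)
18 vCPU → host 7 (remaining 14 vCPU)
18 vCPU → host 8 (remaining 14 vCPU)
3 vCPU → host 2 (remaining 2 vCPU)
8 hosts × 32 vCPU = 256 vCPU; used 199 vCPU; unused 57 vCPU.

57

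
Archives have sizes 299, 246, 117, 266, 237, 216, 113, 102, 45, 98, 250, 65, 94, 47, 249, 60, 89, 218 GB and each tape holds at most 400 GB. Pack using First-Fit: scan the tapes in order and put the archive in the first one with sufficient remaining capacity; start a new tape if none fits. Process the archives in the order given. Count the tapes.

8

Put 299 GB in tape 1; 101 GB remain.
Put 246 GB in tape 2; 154 GB remain.
Put 117 GB in tape 2; 37 GB remain.
Put 266 GB in tape 3; 134 GB remain.
Put 237 GB in tape 4; 163 GB remain.
Put 216 GB in tape 5; 184 GB remain.
Put 113 GB in tape 3; 21 GB remain.
Put 102 GB in tape 4; 61 GB remain.
Put 45 GB in tape 1; 56 GB remain.
Put 98 GB in tape 5; 86 GB remain.
Put 250 GB in tape 6; 150 GB remain.
Put 65 GB in tape 5; 21 GB remain.
Put 94 GB in tape 6; 56 GB remain.
Put 47 GB in tape 1; 9 GB remain.
Put 249 GB in tape 7; 151 GB remain.
Put 60 GB in tape 4; 1 GB remain.
Put 89 GB in tape 7; 62 GB remain.
Put 218 GB in tape 8; 182 GB remain.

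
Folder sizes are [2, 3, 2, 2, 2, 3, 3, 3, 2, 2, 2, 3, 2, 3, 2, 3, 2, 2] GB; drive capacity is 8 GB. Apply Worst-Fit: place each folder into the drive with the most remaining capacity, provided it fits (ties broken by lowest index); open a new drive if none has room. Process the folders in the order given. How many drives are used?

6 drives

Put 2 GB in drive 1; 6 GB remain.
Put 3 GB in drive 1; 3 GB remain.
Put 2 GB in drive 1; 1 GB remain.
Put 2 GB in drive 2; 6 GB remain.
Put 2 GB in drive 2; 4 GB remain.
Put 3 GB in drive 2; 1 GB remain.
Put 3 GB in drive 3; 5 GB remain.
Put 3 GB in drive 3; 2 GB remain.
Put 2 GB in drive 3; 0 GB remain.
Put 2 GB in drive 4; 6 GB remain.
Put 2 GB in drive 4; 4 GB remain.
Put 3 GB in drive 4; 1 GB remain.
Put 2 GB in drive 5; 6 GB remain.
Put 3 GB in drive 5; 3 GB remain.
Put 2 GB in drive 5; 1 GB remain.
Put 3 GB in drive 6; 5 GB remain.
Put 2 GB in drive 6; 3 GB remain.
Put 2 GB in drive 6; 1 GB remain.
Final drives: [2,3,2] [2,2,3] [3,3,2] [2,2,3] [2,3,2] [3,2,2].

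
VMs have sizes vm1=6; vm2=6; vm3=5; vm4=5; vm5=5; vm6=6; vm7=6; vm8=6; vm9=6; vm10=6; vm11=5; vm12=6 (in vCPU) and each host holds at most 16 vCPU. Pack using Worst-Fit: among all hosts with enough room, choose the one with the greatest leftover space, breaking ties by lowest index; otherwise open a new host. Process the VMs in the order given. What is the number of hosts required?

Put vm1 (6 vCPU) in host 1; 10 vCPU remain.
Put vm2 (6 vCPU) in host 1; 4 vCPU remain.
Put vm3 (5 vCPU) in host 2; 11 vCPU remain.
Put vm4 (5 vCPU) in host 2; 6 vCPU remain.
Put vm5 (5 vCPU) in host 2; 1 vCPU remain.
Put vm6 (6 vCPU) in host 3; 10 vCPU remain.
Put vm7 (6 vCPU) in host 3; 4 vCPU remain.
Put vm8 (6 vCPU) in host 4; 10 vCPU remain.
Put vm9 (6 vCPU) in host 4; 4 vCPU remain.
Put vm10 (6 vCPU) in host 5; 10 vCPU remain.
Put vm11 (5 vCPU) in host 5; 5 vCPU remain.
Put vm12 (6 vCPU) in host 6; 10 vCPU remain.
Final hosts: [6,6] [5,5,5] [6,6] [6,6] [6,5] [6].

6 hosts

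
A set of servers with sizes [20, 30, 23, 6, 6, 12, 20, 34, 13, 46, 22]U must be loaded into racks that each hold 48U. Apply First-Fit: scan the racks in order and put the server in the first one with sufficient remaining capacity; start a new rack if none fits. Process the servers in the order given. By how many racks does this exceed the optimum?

First-Fit: [20,23] [30,6,6] [12,20,13] [34] [46] [22] → 6 racks.
Total size 232U; any packing needs at least ⌈232/48⌉ = 5 racks.
An optimal packing achieves that bound: [46] [34,13] [30,12,6] [23,22] [20,20,6] → 5 racks.
Excess: 6 − 5 = 1.

1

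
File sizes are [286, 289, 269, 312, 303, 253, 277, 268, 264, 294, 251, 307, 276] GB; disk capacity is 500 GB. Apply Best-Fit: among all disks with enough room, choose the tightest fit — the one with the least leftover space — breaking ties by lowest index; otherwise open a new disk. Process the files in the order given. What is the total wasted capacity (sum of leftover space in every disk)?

286 GB → disk 1 (remaining 214 GB)
289 GB → disk 2 (remaining 211 GB)
269 GB → disk 3 (remaining 231 GB)
312 GB → disk 4 (remaining 188 GB)
303 GB → disk 5 (remaining 197 GB)
253 GB → disk 6 (remaining 247 GB)
277 GB → disk 7 (remaining 223 GB)
268 GB → disk 8 (remaining 232 GB)
264 GB → disk 9 (remaining 236 GB)
294 GB → disk 10 (remaining 206 GB)
251 GB → disk 11 (remaining 249 GB)
307 GB → disk 12 (remaining 193 GB)
276 GB → disk 13 (remaining 224 GB)
13 disks × 500 GB = 6500 GB; used 3649 GB; unused 2851 GB.

2851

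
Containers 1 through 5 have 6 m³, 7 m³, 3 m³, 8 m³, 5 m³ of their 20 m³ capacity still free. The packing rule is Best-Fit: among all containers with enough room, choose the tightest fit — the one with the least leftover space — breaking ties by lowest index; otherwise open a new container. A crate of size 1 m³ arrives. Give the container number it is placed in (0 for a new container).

Containers with room: container 1 (6 m³), container 2 (7 m³), container 3 (3 m³), container 4 (8 m³), container 5 (5 m³).
Tightest fit is container 3 with 3 m³ free.

3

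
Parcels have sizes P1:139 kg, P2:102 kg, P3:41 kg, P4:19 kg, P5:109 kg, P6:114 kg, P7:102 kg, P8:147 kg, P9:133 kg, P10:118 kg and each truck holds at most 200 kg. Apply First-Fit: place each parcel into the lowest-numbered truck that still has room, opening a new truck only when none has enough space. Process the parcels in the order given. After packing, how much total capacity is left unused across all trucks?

Put P1 (139 kg) in truck 1; 61 kg remain.
Put P2 (102 kg) in truck 2; 98 kg remain.
Put P3 (41 kg) in truck 1; 20 kg remain.
Put P4 (19 kg) in truck 1; 1 kg remain.
Put P5 (109 kg) in truck 3; 91 kg remain.
Put P6 (114 kg) in truck 4; 86 kg remain.
Put P7 (102 kg) in truck 5; 98 kg remain.
Put P8 (147 kg) in truck 6; 53 kg remain.
Put P9 (133 kg) in truck 7; 67 kg remain.
Put P10 (118 kg) in truck 8; 82 kg remain.
8 trucks × 200 kg = 1600 kg; used 1024 kg; unused 576 kg.

576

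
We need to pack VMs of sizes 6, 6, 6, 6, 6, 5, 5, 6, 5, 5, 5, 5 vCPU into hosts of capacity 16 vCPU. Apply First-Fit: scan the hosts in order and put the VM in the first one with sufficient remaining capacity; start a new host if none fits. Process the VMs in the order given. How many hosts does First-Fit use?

6 vCPU → host 1 (remaining 10 vCPU)
6 vCPU → host 1 (remaining 4 vCPU)
6 vCPU → host 2 (remaining 10 vCPU)
6 vCPU → host 2 (remaining 4 vCPU)
6 vCPU → host 3 (remaining 10 vCPU)
5 vCPU → host 3 (remaining 5 vCPU)
5 vCPU → host 3 (remaining 0 vCPU)
6 vCPU → host 4 (remaining 10 vCPU)
5 vCPU → host 4 (remaining 5 vCPU)
5 vCPU → host 4 (remaining 0 vCPU)
5 vCPU → host 5 (remaining 11 vCPU)
5 vCPU → host 5 (remaining 6 vCPU)

5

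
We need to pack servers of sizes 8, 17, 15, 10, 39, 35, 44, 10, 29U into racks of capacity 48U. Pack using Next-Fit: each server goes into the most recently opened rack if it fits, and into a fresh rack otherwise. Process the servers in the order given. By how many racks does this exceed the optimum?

Next-Fit: [8,17,15] [10] [39] [35] [44] [10,29] → 6 racks.
Total size 207U; any packing needs at least ⌈207/48⌉ = 5 racks.
An optimal packing achieves that bound: [44] [39,8] [35,10] [29,17] [15,10] → 5 racks.
Excess: 6 − 5 = 1.

1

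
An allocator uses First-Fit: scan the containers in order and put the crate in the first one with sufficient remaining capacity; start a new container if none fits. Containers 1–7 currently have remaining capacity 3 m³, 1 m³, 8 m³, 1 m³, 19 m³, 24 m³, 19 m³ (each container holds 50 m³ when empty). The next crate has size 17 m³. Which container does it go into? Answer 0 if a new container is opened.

Containers with room: container 5 (19 m³), container 6 (24 m³), container 7 (19 m³).
The first with room is container 5.

5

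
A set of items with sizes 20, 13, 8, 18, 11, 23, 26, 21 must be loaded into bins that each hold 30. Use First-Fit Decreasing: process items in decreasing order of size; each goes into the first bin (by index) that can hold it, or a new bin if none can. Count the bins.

6 bins

Sorted descending: 26, 23, 21, 20, 18, 13, 11, 8.
26 → bin 1 (remaining 4)
23 → bin 2 (remaining 7)
21 → bin 3 (remaining 9)
20 → bin 4 (remaining 10)
18 → bin 5 (remaining 12)
13 → bin 6 (remaining 17)
11 → bin 5 (remaining 1)
8 → bin 3 (remaining 1)
Final bins: [26] [23] [21,8] [20] [18,11] [13].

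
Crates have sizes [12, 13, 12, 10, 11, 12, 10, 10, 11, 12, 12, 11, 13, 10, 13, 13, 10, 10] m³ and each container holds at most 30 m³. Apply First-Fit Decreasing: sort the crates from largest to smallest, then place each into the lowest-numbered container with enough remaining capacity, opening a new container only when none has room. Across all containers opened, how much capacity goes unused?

35

Sorted descending: 13, 13, 13, 13, 12, 12, 12, 12, 12, 11, 11, 11, 10, 10, 10, 10, 10, 10.
Put 13 m³ in container 1; 17 m³ remain.
Put 13 m³ in container 1; 4 m³ remain.
Put 13 m³ in container 2; 17 m³ remain.
Put 13 m³ in container 2; 4 m³ remain.
Put 12 m³ in container 3; 18 m³ remain.
Put 12 m³ in container 3; 6 m³ remain.
Put 12 m³ in container 4; 18 m³ remain.
Put 12 m³ in container 4; 6 m³ remain.
Put 12 m³ in container 5; 18 m³ remain.
Put 11 m³ in container 5; 7 m³ remain.
Put 11 m³ in container 6; 19 m³ remain.
Put 11 m³ in container 6; 8 m³ remain.
Put 10 m³ in container 7; 20 m³ remain.
Put 10 m³ in container 7; 10 m³ remain.
Put 10 m³ in container 7; 0 m³ remain.
Put 10 m³ in container 8; 20 m³ remain.
Put 10 m³ in container 8; 10 m³ remain.
Put 10 m³ in container 8; 0 m³ remain.
8 containers × 30 m³ = 240 m³; used 205 m³; unused 35 m³.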